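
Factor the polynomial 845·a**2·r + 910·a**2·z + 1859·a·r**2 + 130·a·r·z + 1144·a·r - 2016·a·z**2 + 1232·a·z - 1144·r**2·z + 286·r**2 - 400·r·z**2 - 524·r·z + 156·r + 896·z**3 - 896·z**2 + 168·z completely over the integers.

Group: 13·a·(65·a·r + 70·a·z + 143·r**2 + 50·r·z + 78·r - 112·z**2 + 84·z) + (-8·z + 2)·(65·a·r + 70·a·z + 143·r**2 + 50·r·z + 78·r - 112·z**2 + 84·z); both groups contain (65·a·r + 70·a·z + 143·r**2 + 50·r·z + 78·r - 112·z**2 + 84·z), so (13·a - 8·z + 2) is a factor with cofactor 65·a·r + 70·a·z + 143·r**2 + 50·r·z + 78·r - 112·z**2 + 84·z.
The cofactor groups again: 65·a·r + 70·a·z + 143·r**2 + 50·r·z + 78·r - 112·z**2 + 84·z = 5·a·(13·r + 14·z) + (11·r - 8·z + 6)·(13·r + 14·z); both groups contain (13·r + 14·z), giving (5·a + 11·r - 8·z + 6)·(13·r + 14·z).

(13·a - 8·z + 2)·(13·r + 14·z)·(5·a + 11·r - 8·z + 6)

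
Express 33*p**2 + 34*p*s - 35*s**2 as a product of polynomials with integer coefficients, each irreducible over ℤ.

Group: 11*p*(3*p + 5*s) - 7*s*(3*p + 5*s); both groups contain (3*p + 5*s).

(11*p - 7*s)*(3*p + 5*s)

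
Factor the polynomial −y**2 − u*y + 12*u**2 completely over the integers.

Group: 4*u*(3*u − y) + y*(3*u − y); both groups contain (3*u − y).

(3*u − y)*(4*u + y)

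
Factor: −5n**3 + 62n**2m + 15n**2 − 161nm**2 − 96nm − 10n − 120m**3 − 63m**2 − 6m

Group: n(−5n**2 + 22nm + 10n + 15m**2 + 6m) + (−8m − 1)(−5n**2 + 22nm + 10n + 15m**2 + 6m); both groups contain (−5n**2 + 22nm + 10n + 15m**2 + 6m), so (n − 8m − 1) is a factor with cofactor −5n**2 + 22nm + 10n + 15m**2 + 6m.
The cofactor groups again: −5n**2 + 22nm + 10n + 15m**2 + 6m = −n(5n + 3m) + (5m + 2)(5n + 3m); both groups contain (5n + 3m), giving −(n − 5m − 2)(5n + 3m).

−(n − 5m − 2)(n − 8m − 1)(5n + 3m)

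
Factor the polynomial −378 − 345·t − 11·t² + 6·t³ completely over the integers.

(6·t + 7)·(t + 6)·(t − 9)

Trying the rational-root candidates, t = −7/6 is a root, so (6·t + 7) is a factor; dividing leaves t² − 3·t − 54.
The remaining quadratic factors as (t − 9)(t + 6).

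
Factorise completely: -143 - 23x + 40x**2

Need a pair with product 40·(-143) = -5720 and sum -23: that's -88 and 65.
Split the middle term: 40x**2 - 88x + 65x - 143 = 8x(5x - 11) + 13(5x - 11).

(5x - 11)(8x + 13)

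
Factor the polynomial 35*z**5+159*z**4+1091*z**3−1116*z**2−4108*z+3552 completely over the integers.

(5*z−8)*(7*z−6)*(z+2)*(z**2+5*z+37)

Trying the rational-root candidates, z = −2 is a root, giving the factor (z+2) and quotient 35*z**4+89*z**3+913*z**2−2942*z+1776.
Continuing, z = 8/5 is a root, so (5*z−8) divides it; the quotient is 7*z**3+29*z**2+229*z−222.
Next, z = 6/7 is a root, so (7*z−6) is a factor; dividing leaves z**2+5*z+37.
The quadratic z**2+5*z+37 has discriminant −123 < 0 and is irreducible over ℤ.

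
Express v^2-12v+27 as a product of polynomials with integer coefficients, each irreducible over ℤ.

Two integers with product 27 and sum -12 are -9 and -3.

(v-3)(v-9)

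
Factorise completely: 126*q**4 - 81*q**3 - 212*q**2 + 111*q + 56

Trying the rational-root candidates, q = -7/6 is a root, giving the factor (6*q + 7) and quotient 21*q**3 - 38*q**2 + 9*q + 8.
Next, q = -1/3 is a root, so (3*q + 1) divides it; the quotient is 7*q**2 - 15*q + 8.
The remaining quadratic factors as (7*q - 8)(q - 1).

(3*q + 1)*(6*q + 7)*(7*q - 8)*(q - 1)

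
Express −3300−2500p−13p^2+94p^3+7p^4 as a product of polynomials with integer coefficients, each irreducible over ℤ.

By the rational root theorem, p = −10/7 is a root, giving the factor (7p+10) and quotient p^3+12p^2−19p−330.
Continuing, p = 5 is a root, giving the factor (p−5) and quotient p^2+17p+66.
The remaining quadratic factors as (p+11)(p+6).

(7p+10)(p+11)(p+6)(p−5)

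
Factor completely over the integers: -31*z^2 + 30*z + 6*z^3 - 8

Among the possible rational roots, z = 4 is a root, so (z - 4) divides it; the quotient is 6*z^2 - 7*z + 2.
The remaining quadratic factors as (2*z - 1)(3*z - 2).

(2*z - 1)*(3*z - 2)*(z - 4)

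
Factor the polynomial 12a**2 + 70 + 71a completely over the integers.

Need a pair with product 12·70 = 840 and sum 71: that's 15 and 56.
Split the middle term: 12a**2 + 15a + 56a + 70 = 3a(4a + 5) + 14(4a + 5).

(3a + 14)(4a + 5)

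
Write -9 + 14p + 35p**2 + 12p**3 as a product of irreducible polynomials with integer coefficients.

Among the possible rational roots, p = -9/4 is a root, giving the factor (4p + 9) and quotient 3p**2 + 2p - 1.
The remaining quadratic factors as (3p - 1)(p + 1).

(3p - 1)(4p + 9)(p + 1)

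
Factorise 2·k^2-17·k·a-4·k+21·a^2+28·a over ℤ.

(2·k-3·a-4)·(k-7·a)

Group: 2·k·(k-7·a) + (-3·a-4)·(k-7·a); both groups contain (k-7·a).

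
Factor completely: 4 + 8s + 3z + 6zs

Group as (6zs + 3z) + (8s + 4) = 3z(2s + 1) + 4(2s + 1).
Both groups share the factor (2s + 1).

(2s + 1)(3z + 4)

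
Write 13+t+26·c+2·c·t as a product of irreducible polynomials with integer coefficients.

Group as (2·c·t+26·c) + (t+13) = 2·c·(t+13) + (t+13).
Both groups share the factor (t+13).

(2·c+1)·(t+13)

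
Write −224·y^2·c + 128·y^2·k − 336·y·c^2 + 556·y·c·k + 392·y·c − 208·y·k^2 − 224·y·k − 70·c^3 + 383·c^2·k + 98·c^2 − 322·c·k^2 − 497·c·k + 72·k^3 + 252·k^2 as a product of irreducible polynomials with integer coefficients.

Group: 7·c·(−32·y^2 − 48·y·c + 52·y·k + 56·y − 10·c^2 + 49·c·k + 14·c − 18·k^2 − 63·k) − 4·k·(−32·y^2 − 48·y·c + 52·y·k + 56·y − 10·c^2 + 49·c·k + 14·c − 18·k^2 − 63·k); both groups contain (−32·y^2 − 48·y·c + 52·y·k + 56·y − 10·c^2 + 49·c·k + 14·c − 18·k^2 − 63·k), so (7·c − 4·k) is a factor with cofactor −32·y^2 − 48·y·c + 52·y·k + 56·y − 10·c^2 + 49·c·k + 14·c − 18·k^2 − 63·k.
The cofactor groups again: −32·y^2 − 48·y·c + 52·y·k + 56·y − 10·c^2 + 49·c·k + 14·c − 18·k^2 − 63·k = −8·y·(4·y + 5·c − 2·k − 7) + (−2·c + 9·k)·(4·y + 5·c − 2·k − 7); both groups contain (4·y + 5·c − 2·k − 7), giving −(8·y + 2·c − 9·k)·(4·y + 5·c − 2·k − 7).

−(8·y + 2·c − 9·k)·(4·y + 5·c − 2·k − 7)·(7·c − 4·k)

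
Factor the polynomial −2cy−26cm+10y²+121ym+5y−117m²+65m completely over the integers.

Group: −2c(y+13m) + (10y−9m+5)(y+13m); both groups contain (y+13m).

−(y+13m)(2c−10y+9m−5)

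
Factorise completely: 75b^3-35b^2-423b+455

(3b-5)(5b+13)(5b-7)

By the rational root theorem, b = 5/3 is a root, so (3b-5) divides it; the quotient is 25b^2+30b-91.
The remaining quadratic factors as (5b+13)(5b-7).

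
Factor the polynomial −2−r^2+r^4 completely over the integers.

Substitute u = r^2 to get a quadratic in u, then factor.
r^2+1 is irreducible over ℤ (sum of squares).
r^2−2 is irreducible over ℤ (2 is not a perfect square).

(r^2+1)·(r^2−2)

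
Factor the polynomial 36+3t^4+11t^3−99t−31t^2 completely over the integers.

By the rational root theorem, t = −4 is a root, giving the factor (t+4) and quotient 3t^3−t^2−27t+9.
Next, t = −3 is a root, so (t+3) divides it; the quotient is 3t^2−10t+3.
The remaining quadratic factors as (3t−1)(t−3).

(3t−1)(t+3)(t+4)(t−3)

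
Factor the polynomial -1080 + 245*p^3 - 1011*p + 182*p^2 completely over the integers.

(5*p + 8)*(7*p + 9)*(7*p - 15)

Testing divisors of the constant over divisors of the leading coefficient, p = 15/7 is a root, so (7*p - 15) is a factor; dividing leaves 35*p^2 + 101*p + 72.
The remaining quadratic factors as (5*p + 8)(7*p + 9).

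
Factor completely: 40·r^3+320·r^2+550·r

Pull out the common factor 10·r, then factor the remaining trinomial.

10·r·(2·r+11)·(2·r+5)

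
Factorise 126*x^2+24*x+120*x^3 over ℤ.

6*x*(4*x+1)*(5*x+4)

Pull out the common factor 6*x, then factor the remaining trinomial.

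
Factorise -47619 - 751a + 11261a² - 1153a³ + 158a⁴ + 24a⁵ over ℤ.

Testing divisors of the constant over divisors of the leading coefficient, a = -13 is a root, so (a + 13) divides it; the quotient is 24a⁴ - 154a³ + 849a² + 224a - 3663.
Continuing, a = -11/6 is a root, giving the factor (6a + 11) and quotient 4a³ - 33a² + 202a - 333.
Continuing, a = 9/4 is a root, giving the factor (4a - 9) and quotient a² - 6a + 37.
The quadratic a² - 6a + 37 has discriminant -112 < 0 and is irreducible over ℤ.

(4a - 9)(6a + 11)(a + 13)(a² - 6a + 37)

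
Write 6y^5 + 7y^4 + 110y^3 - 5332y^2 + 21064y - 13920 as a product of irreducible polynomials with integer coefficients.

(6y - 5)(y - 4)(y - 6)(y^2 + 12y + 116)

Trying the rational-root candidates, y = 5/6 is a root, so (6y - 5) is a factor; dividing leaves y^4 + 2y^3 + 20y^2 - 872y + 2784.
Continuing, y = 4 is a root, giving the factor (y - 4) and quotient y^3 + 6y^2 + 44y - 696.
Continuing, y = 6 is a root, giving the factor (y - 6) and quotient y^2 + 12y + 116.
The quadratic y^2 + 12y + 116 has discriminant -320 < 0 and is irreducible over ℤ.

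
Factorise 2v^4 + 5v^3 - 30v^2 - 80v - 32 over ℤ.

(2v + 1)(v + 2)(v + 4)(v - 4)

Testing divisors of the constant over divisors of the leading coefficient, v = 4 is a root, so (v - 4) is a factor; dividing leaves 2v^3 + 13v^2 + 22v + 8.
Continuing, v = -4 is a root, so (v + 4) divides it; the quotient is 2v^2 + 5v + 2.
The remaining quadratic factors as (v + 2)(2v + 1).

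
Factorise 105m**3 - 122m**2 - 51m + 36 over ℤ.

Trying the rational-root candidates, m = -3/5 is a root, giving the factor (5m + 3) and quotient 21m**2 - 37m + 12.
The remaining quadratic factors as (7m - 3)(3m - 4).

(3m - 4)(5m + 3)(7m - 3)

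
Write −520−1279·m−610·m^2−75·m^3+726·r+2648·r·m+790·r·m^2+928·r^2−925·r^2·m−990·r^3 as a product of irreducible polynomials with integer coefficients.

−(11·r−5·m−13)·(9·r−m−5)·(10·r+15·m+8)

Group: 10·r·(−99·r^2+56·r·m+172·r−5·m^2−38·m−65) + (15·m+8)·(−99·r^2+56·r·m+172·r−5·m^2−38·m−65); both groups contain (−99·r^2+56·r·m+172·r−5·m^2−38·m−65), so (10·r+15·m+8) is a factor with cofactor −99·r^2+56·r·m+172·r−5·m^2−38·m−65.
The cofactor groups again: −99·r^2+56·r·m+172·r−5·m^2−38·m−65 = −9·r·(11·r−5·m−13) + (m+5)·(11·r−5·m−13); both groups contain (11·r−5·m−13), giving −(9·r−m−5)·(11·r−5·m−13).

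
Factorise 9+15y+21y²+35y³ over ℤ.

Group as (35y³+15y) + (21y²+9) = 5y(7y²+3) + 3(7y²+3).
Both groups share the factor (7y²+3).

(5y+3)(7y²+3)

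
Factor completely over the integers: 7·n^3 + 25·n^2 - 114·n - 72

Testing divisors of the constant over divisors of the leading coefficient, n = 3 is a root, so (n - 3) divides it; the quotient is 7·n^2 + 46·n + 24.
The remaining quadratic factors as (7·n + 4)(n + 6).

(7·n + 4)·(n + 6)·(n - 3)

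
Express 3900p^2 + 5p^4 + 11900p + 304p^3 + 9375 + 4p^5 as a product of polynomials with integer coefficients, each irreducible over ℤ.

(4p + 5)(p + 3)(p + 5)(p^2 - 8p + 125)

By the rational root theorem, p = -3 is a root, so (p + 3) is a factor; dividing leaves 4p^4 - 7p^3 + 325p^2 + 2925p + 3125.
Continuing, p = -5/4 is a root, giving the factor (4p + 5) and quotient p^3 - 3p^2 + 85p + 625.
Continuing, p = -5 is a root, so (p + 5) divides it; the quotient is p^2 - 8p + 125.
The quadratic p^2 - 8p + 125 has discriminant -436 < 0 and is irreducible over ℤ.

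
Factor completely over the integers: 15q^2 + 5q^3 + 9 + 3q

(q + 3)(5q^2 + 3)

Group as (5q^3 + 3q) + (15q^2 + 9) = q(5q^2 + 3) + 3(5q^2 + 3).
Both groups share the factor (5q^2 + 3).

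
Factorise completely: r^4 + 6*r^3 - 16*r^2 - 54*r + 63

Testing divisors of the constant over divisors of the leading coefficient, r = -7 is a root, so (r + 7) divides it; the quotient is r^3 - r^2 - 9*r + 9.
Then r = 3 is a root, giving the factor (r - 3) and quotient r^2 + 2*r - 3.
The remaining quadratic factors as (r + 3)(r - 1).

(r + 3)*(r + 7)*(r - 1)*(r - 3)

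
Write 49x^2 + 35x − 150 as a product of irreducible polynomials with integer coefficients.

(7x + 15)(7x − 10)

Need a pair with product 49·(−150) = −7350 and sum 35: that's −70 and 105.
Split the middle term: 49x^2 − 70x + 105x − 150 = 7x(7x − 10) + 15(7x − 10).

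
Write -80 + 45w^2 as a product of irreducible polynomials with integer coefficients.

5(3w + 4)(3w - 4)

Pull out the common factor 5; 9w^2 - 16 is a difference of squares.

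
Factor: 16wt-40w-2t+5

Group as (16wt-40w) + (-2t+5) = 8w(2t-5) - (2t-5).
Both groups share the factor (2t-5).

(2t-5)(8w-1)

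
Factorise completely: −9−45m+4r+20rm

(4r−9)(5m+1)

Group as (20rm+4r) + (−45m−9) = 4r(5m+1) − 9(5m+1).
Both groups share the factor (5m+1).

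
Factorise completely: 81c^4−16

Difference of squares twice: with A = 3c and B = 2, A⁴ − B⁴ = (A² − B²)(A² + B²), and A² − B² factors again.

(3c+2)(3c−2)(9c^2+4)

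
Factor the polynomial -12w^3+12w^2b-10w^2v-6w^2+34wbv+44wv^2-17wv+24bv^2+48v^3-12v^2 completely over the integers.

-(2w-2b-4v+1)(2w+3v)(3w+4v)

Group: 2w(-6w^2-17wv-12v^2) + (-2b-4v+1)(-6w^2-17wv-12v^2); both groups contain (-6w^2-17wv-12v^2), so (2w-2b-4v+1) is a factor with cofactor -6w^2-17wv-12v^2.
The cofactor groups again: -6w^2-17wv-12v^2 = -2w(3w+4v) - 3v(3w+4v); both groups contain (3w+4v), giving -(2w+3v)(3w+4v).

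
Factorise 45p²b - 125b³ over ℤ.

Pull out the common factor 5b; 9p² - 25b² is a difference of squares.

5b(3p - 5b)(3p + 5b)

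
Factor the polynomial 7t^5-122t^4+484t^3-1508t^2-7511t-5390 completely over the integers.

Trying the rational-root candidates, t = -11/7 is a root, so (7t+11) is a factor; dividing leaves t^4-19t^3+99t^2-371t-490.
Continuing, t = 14 is a root, giving the factor (t-14) and quotient t^3-5t^2+29t+35.
Next, t = -1 is a root, so (t+1) is a factor; dividing leaves t^2-6t+35.
The quadratic t^2-6t+35 has discriminant -104 < 0 and is irreducible over ℤ.

(7t+11)(t+1)(t-14)(t^2-6t+35)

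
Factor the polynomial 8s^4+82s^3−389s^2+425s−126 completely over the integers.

Trying the rational-root candidates, s = 1 is a root, so (s−1) is a factor; dividing leaves 8s^3+90s^2−299s+126.
Next, s = 1/2 is a root, giving the factor (2s−1) and quotient 4s^2+47s−126.
The remaining quadratic factors as (s+14)(4s−9).

(2s−1)(4s−9)(s+14)(s−1)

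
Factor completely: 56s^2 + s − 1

Need a pair with product 56·(−1) = −56 and sum 1: that's 8 and −7.
Split the middle term: 56s^2 + 8s − 7s − 1 = 8s(7s + 1) − (7s + 1).

(7s + 1)(8s − 1)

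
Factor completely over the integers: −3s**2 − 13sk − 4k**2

−(s + 4k)(3s + k)

Group: −3s(s + 4k) − k(s + 4k); both groups contain (s + 4k).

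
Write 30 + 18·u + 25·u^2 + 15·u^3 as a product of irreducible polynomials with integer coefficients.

Group as (15·u^3 + 18·u) + (25·u^2 + 30) = 3·u·(5·u^2 + 6) + 5·(5·u^2 + 6).
Both groups share the factor (5·u^2 + 6).

(3·u + 5)·(5·u^2 + 6)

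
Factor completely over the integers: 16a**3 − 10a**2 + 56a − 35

(8a − 5)(2a**2 + 7)

Group as (16a**3 + 56a) + (−10a**2 − 35) = 8a(2a**2 + 7) − 5(2a**2 + 7).
Both groups share the factor (2a**2 + 7).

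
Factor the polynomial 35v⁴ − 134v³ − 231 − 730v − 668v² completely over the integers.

(5v + 3)(7v + 11)(v + 1)(v − 7)

Testing divisors of the constant over divisors of the leading coefficient, v = 7 is a root, so (v − 7) divides it; the quotient is 35v³ + 111v² + 109v + 33.
Next, v = −3/5 is a root, so (5v + 3) divides it; the quotient is 7v² + 18v + 11.
The remaining quadratic factors as (7v + 11)(v + 1).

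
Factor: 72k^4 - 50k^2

Factor out 2k^2, leaving 36k^2 - 25, which is a difference of two squares.

2k^2(6k + 5)(6k - 5)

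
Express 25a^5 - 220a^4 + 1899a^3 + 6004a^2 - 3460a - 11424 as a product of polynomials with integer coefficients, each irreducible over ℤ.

(5a + 8)(5a - 7)(a + 2)(a^2 - 11a + 102)

By the rational root theorem, a = -2 is a root, so (a + 2) divides it; the quotient is 25a^4 - 270a^3 + 2439a^2 + 1126a - 5712.
Then a = 7/5 is a root, so (5a - 7) is a factor; dividing leaves 5a^3 - 47a^2 + 422a + 816.
Then a = -8/5 is a root, so (5a + 8) divides it; the quotient is a^2 - 11a + 102.
The quadratic a^2 - 11a + 102 has discriminant -287 < 0 and is irreducible over ℤ.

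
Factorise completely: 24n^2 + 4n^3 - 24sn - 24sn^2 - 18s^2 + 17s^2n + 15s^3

(3s - 2n)(5s - n - 6)(s + 2n)

Group: s(15s^2 - 13sn - 18s + 2n^2 + 12n) + 2n(15s^2 - 13sn - 18s + 2n^2 + 12n); both groups contain (15s^2 - 13sn - 18s + 2n^2 + 12n), so (s + 2n) is a factor with cofactor 15s^2 - 13sn - 18s + 2n^2 + 12n.
The cofactor groups again: 15s^2 - 13sn - 18s + 2n^2 + 12n = 3s(5s - n - 6) - 2n(5s - n - 6); both groups contain (5s - n - 6), giving (3s - 2n)(5s - n - 6).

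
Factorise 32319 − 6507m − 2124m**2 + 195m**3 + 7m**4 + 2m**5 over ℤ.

Among the possible rational roots, m = −9/2 is a root, so (2m + 9) is a factor; dividing leaves m**4 − m**3 + 102m**2 − 1521m + 3591.
Then m = 7 is a root, giving the factor (m − 7) and quotient m**3 + 6m**2 + 144m − 513.
Then m = 3 is a root, so (m − 3) is a factor; dividing leaves m**2 + 9m + 171.
The quadratic m**2 + 9m + 171 has discriminant −603 < 0 and is irreducible over ℤ.

(2m + 9)(m − 3)(m − 7)(m**2 + 9m + 171)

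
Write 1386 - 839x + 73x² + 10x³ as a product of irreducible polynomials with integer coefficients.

(2x - 9)(5x - 11)(x + 14)

Among the possible rational roots, x = 9/2 is a root, giving the factor (2x - 9) and quotient 5x² + 59x - 154.
The remaining quadratic factors as (x + 14)(5x - 11).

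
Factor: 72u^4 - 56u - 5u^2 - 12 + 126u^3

(2u + 3)(3u + 2)(3u - 2)(4u + 1)

By the rational root theorem, u = -1/4 is a root, giving the factor (4u + 1) and quotient 18u^3 + 27u^2 - 8u - 12.
Then u = -3/2 is a root, so (2u + 3) is a factor; dividing leaves 9u^2 - 4.
The remaining quadratic factors as (3u - 2)(3u + 2).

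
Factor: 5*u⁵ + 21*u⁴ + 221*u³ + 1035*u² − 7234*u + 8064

Among the possible rational roots, u = 9/5 is a root, so (5*u − 9) is a factor; dividing leaves u⁴ + 6*u³ + 55*u² + 306*u − 896.
Continuing, u = 2 is a root, so (u − 2) divides it; the quotient is u³ + 8*u² + 71*u + 448.
Next, u = −7 is a root, giving the factor (u + 7) and quotient u² + u + 64.
The quadratic u² + u + 64 has discriminant −255 < 0 and is irreducible over ℤ.

(5*u − 9)*(u + 7)*(u − 2)*(u² + u + 64)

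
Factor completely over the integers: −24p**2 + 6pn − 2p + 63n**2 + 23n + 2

−(4p − 7n − 1)(6p + 9n + 2)

Group: −6p(4p − 7n − 1) + (−9n − 2)(4p − 7n − 1); both groups contain (4p − 7n − 1).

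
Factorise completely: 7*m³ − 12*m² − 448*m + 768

(7*m − 12)*(m + 8)*(m − 8)

By the rational root theorem, m = 8 is a root, so (m − 8) is a factor; dividing leaves 7*m² + 44*m − 96.
The remaining quadratic factors as (m + 8)(7*m − 12).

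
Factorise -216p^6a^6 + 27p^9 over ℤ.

Pull out the common factor 27p^6, leaving p^3 - 8a^6.
Recognize a difference of cubes with the parts p and 2a^2.

27p^6(p - 2a^2)(p^2 + 2pa^2 + 4a^4)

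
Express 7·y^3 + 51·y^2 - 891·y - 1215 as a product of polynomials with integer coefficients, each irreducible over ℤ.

By the rational root theorem, y = 9 is a root, so (y - 9) is a factor; dividing leaves 7·y^2 + 114·y + 135.
The remaining quadratic factors as (7·y + 9)(y + 15).

(7·y + 9)·(y + 15)·(y - 9)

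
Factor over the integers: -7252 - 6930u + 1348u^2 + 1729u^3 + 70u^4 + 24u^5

(4u + 7)(6u + 7)(u - 2)(u^2 + 2u + 74)

Testing divisors of the constant over divisors of the leading coefficient, u = -7/4 is a root, so (4u + 7) is a factor; dividing leaves 6u^4 + 7u^3 + 420u^2 - 398u - 1036.
Then u = 2 is a root, so (u - 2) divides it; the quotient is 6u^3 + 19u^2 + 458u + 518.
Next, u = -7/6 is a root, so (6u + 7) is a factor; dividing leaves u^2 + 2u + 74.
The quadratic u^2 + 2u + 74 has discriminant -292 < 0 and is irreducible over ℤ.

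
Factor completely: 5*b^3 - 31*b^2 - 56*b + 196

By the rational root theorem, b = 7 is a root, so (b - 7) divides it; the quotient is 5*b^2 + 4*b - 28.
The remaining quadratic factors as (5*b + 14)(b - 2).

(5*b + 14)*(b - 2)*(b - 7)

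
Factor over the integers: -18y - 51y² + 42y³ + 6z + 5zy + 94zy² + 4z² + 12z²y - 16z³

Group: 4z(-4z² + 5zy - 2z + 21y² + 6y) + (2y - 3)(-4z² + 5zy - 2z + 21y² + 6y); both groups contain (-4z² + 5zy - 2z + 21y² + 6y), so (4z + 2y - 3) is a factor with cofactor -4z² + 5zy - 2z + 21y² + 6y.
The cofactor groups again: -4z² + 5zy - 2z + 21y² + 6y = -z(4z + 7y + 2) + 3y(4z + 7y + 2); both groups contain (4z + 7y + 2), giving -(z - 3y)(4z + 7y + 2).

-(z - 3y)(4z + 2y - 3)(4z + 7y + 2)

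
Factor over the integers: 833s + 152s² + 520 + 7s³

Among the possible rational roots, s = −13 is a root, so (s + 13) is a factor; dividing leaves 7s² + 61s + 40.
The remaining quadratic factors as (7s + 5)(s + 8).

(7s + 5)(s + 13)(s + 8)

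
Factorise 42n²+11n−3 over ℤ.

(6n−1)(7n+3)

Need a pair with product 42·(−3) = −126 and sum 11: that's −7 and 18.
Split the middle term: 42n²−7n + 18n−3 = 7n(6n−1) + 3(6n−1).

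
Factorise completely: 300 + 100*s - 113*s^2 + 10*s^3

Among the possible rational roots, s = -6/5 is a root, giving the factor (5*s + 6) and quotient 2*s^2 - 25*s + 50.
The remaining quadratic factors as (s - 10)(2*s - 5).

(2*s - 5)*(5*s + 6)*(s - 10)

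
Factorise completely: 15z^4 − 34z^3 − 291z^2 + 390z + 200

Testing divisors of the constant over divisors of the leading coefficient, z = 5 is a root, so (z − 5) divides it; the quotient is 15z^3 + 41z^2 − 86z − 40.
Next, z = 5/3 is a root, so (3z − 5) divides it; the quotient is 5z^2 + 22z + 8.
The remaining quadratic factors as (5z + 2)(z + 4).

(3z − 5)(5z + 2)(z + 4)(z − 5)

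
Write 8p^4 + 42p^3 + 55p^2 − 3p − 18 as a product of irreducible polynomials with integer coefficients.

(2p − 1)(4p + 3)(p + 2)(p + 3)

By the rational root theorem, p = −2 is a root, so (p + 2) divides it; the quotient is 8p^3 + 26p^2 + 3p − 9.
Continuing, p = −3/4 is a root, so (4p + 3) divides it; the quotient is 2p^2 + 5p − 3.
The remaining quadratic factors as (p + 3)(2p − 1).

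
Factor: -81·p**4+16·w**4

(2·w-3·p)·(2·w+3·p)·(4·w**2+9·p**2)

Write as (4·w**2)² − (9·p**2)², then factor 4·w**2-9·p**2 once more.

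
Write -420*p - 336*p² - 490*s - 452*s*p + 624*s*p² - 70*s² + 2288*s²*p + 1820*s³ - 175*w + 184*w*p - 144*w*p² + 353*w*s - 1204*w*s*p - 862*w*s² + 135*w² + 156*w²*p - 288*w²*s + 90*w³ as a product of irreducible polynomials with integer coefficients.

(3*w - 13*s + 7)*(6*w - 10*s - 4*p - 5)*(5*w + 14*s + 12*p)

Group: 6*w*(15*w² - 23*w*s + 36*w*p + 35*w - 182*s² - 156*s*p + 98*s + 84*p) + (-10*s - 4*p - 5)*(15*w² - 23*w*s + 36*w*p + 35*w - 182*s² - 156*s*p + 98*s + 84*p); both groups contain (15*w² - 23*w*s + 36*w*p + 35*w - 182*s² - 156*s*p + 98*s + 84*p), so (6*w - 10*s - 4*p - 5) is a factor with cofactor 15*w² - 23*w*s + 36*w*p + 35*w - 182*s² - 156*s*p + 98*s + 84*p.
The cofactor groups again: 15*w² - 23*w*s + 36*w*p + 35*w - 182*s² - 156*s*p + 98*s + 84*p = 5*w*(3*w - 13*s + 7) + (14*s + 12*p)*(3*w - 13*s + 7); both groups contain (3*w - 13*s + 7), giving (5*w + 14*s + 12*p)*(3*w - 13*s + 7).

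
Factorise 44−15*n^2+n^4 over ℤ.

Substitute u = n^2 to get a quadratic in u, then factor.
n^2−4 is a difference of squares.
n^2−11 is irreducible over ℤ (11 is not a perfect square).

(n+2)*(n−2)*(n^2−11)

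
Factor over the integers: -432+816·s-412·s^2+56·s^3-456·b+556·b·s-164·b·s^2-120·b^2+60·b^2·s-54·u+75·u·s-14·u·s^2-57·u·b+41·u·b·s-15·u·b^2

-(u-4·s+8)·(3·b-7·s+6)·(5·b-2·s+9)

Group: u·(-15·b^2+41·b·s-57·b-14·s^2+75·s-54) + (-4·s+8)·(-15·b^2+41·b·s-57·b-14·s^2+75·s-54); both groups contain (-15·b^2+41·b·s-57·b-14·s^2+75·s-54), so (u-4·s+8) is a factor with cofactor -15·b^2+41·b·s-57·b-14·s^2+75·s-54.
The cofactor groups again: -15·b^2+41·b·s-57·b-14·s^2+75·s-54 = -5·b·(3·b-7·s+6) + (2·s-9)·(3·b-7·s+6); both groups contain (3·b-7·s+6), giving -(5·b-2·s+9)·(3·b-7·s+6).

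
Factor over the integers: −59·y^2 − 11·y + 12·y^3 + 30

Testing divisors of the constant over divisors of the leading coefficient, y = −3/4 is a root, giving the factor (4·y + 3) and quotient 3·y^2 − 17·y + 10.
The remaining quadratic factors as (3·y − 2)(y − 5).

(3·y − 2)·(4·y + 3)·(y − 5)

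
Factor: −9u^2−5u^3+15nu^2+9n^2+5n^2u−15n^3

Group: n(−15n^2+20nu+9n−5u^2−9u) + u(−15n^2+20nu+9n−5u^2−9u); both groups contain (−15n^2+20nu+9n−5u^2−9u), so (n+u) is a factor with cofactor −15n^2+20nu+9n−5u^2−9u.
The cofactor groups again: −15n^2+20nu+9n−5u^2−9u = −15n(n−u) + (5u+9)(n−u); both groups contain (n−u), giving −(15n−5u−9)(n−u).

−(15n−5u−9)(n+u)(n−u)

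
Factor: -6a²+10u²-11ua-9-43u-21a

Group: 2u(5u+2a+1) + (-3a-9)(5u+2a+1); both groups contain (5u+2a+1).

(2u-3a-9)(5u+2a+1)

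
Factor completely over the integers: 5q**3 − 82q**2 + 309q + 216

(5q + 3)(q − 8)(q − 9)

Testing divisors of the constant over divisors of the leading coefficient, q = 8 is a root, so (q − 8) divides it; the quotient is 5q**2 − 42q − 27.
The remaining quadratic factors as (5q + 3)(q − 9).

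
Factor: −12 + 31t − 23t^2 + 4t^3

(4t − 3)(t − 1)(t − 4)

Testing divisors of the constant over divisors of the leading coefficient, t = 1 is a root, so (t − 1) is a factor; dividing leaves 4t^2 − 19t + 12.
The remaining quadratic factors as (t − 4)(4t − 3).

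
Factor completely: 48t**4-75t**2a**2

3t**2(4t-5a)(4t+5a)

Pull out the common factor 3t**2; 16t**2-25a**2 is a difference of squares.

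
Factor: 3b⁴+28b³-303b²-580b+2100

(3b+10)(b+15)(b-2)(b-7)

By the rational root theorem, b = -15 is a root, so (b+15) divides it; the quotient is 3b³-17b²-48b+140.
Then b = 7 is a root, giving the factor (b-7) and quotient 3b²+4b-20.
The remaining quadratic factors as (3b+10)(b-2).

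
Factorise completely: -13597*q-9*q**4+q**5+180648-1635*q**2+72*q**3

(q+9)*(q-13)*(q-8)*(q**2+3*q+193)

Trying the rational-root candidates, q = -9 is a root, so (q+9) is a factor; dividing leaves q**4-18*q**3+234*q**2-3741*q+20072.
Then q = 8 is a root, so (q-8) is a factor; dividing leaves q**3-10*q**2+154*q-2509.
Continuing, q = 13 is a root, giving the factor (q-13) and quotient q**2+3*q+193.
The quadratic q**2+3*q+193 has discriminant -763 < 0 and is irreducible over ℤ.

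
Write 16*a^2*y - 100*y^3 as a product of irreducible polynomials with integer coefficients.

4*y*(2*a + 5*y)*(2*a - 5*y)

Factor out 4*y, leaving 4*a^2 - 25*y^2, which is a difference of two squares.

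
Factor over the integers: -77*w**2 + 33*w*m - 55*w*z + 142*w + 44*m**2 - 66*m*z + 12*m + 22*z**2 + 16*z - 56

-(11*w - 11*m + 11*z - 14)*(7*w + 4*m - 2*z - 4)

Group: -7*w*(11*w - 11*m + 11*z - 14) + (-4*m + 2*z + 4)*(11*w - 11*m + 11*z - 14); both groups contain (11*w - 11*m + 11*z - 14).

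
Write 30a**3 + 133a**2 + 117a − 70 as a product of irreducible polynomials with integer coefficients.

By the rational root theorem, a = −5/2 is a root, giving the factor (2a + 5) and quotient 15a**2 + 29a − 14.
The remaining quadratic factors as (5a − 2)(3a + 7).

(2a + 5)(3a + 7)(5a − 2)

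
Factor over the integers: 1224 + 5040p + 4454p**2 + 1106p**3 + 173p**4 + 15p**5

(3p + 1)(5p + 6)(p + 6)(p**2 + 4p + 34)

By the rational root theorem, p = −1/3 is a root, so (3p + 1) divides it; the quotient is 5p**4 + 56p**3 + 350p**2 + 1368p + 1224.
Continuing, p = −6/5 is a root, so (5p + 6) divides it; the quotient is p**3 + 10p**2 + 58p + 204.
Next, p = −6 is a root, giving the factor (p + 6) and quotient p**2 + 4p + 34.
The quadratic p**2 + 4p + 34 has discriminant −120 < 0 and is irreducible over ℤ.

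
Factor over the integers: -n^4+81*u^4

(3*u-n)*(3*u+n)*(9*u^2+n^2)

Difference of squares twice: with A = 3*u and B = n, A⁴ − B⁴ = (A² − B²)(A² + B²), and A² − B² factors again.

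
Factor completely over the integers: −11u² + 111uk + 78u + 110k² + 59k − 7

Group: −u(11u + 10k − 1) + (11k + 7)(11u + 10k − 1); both groups contain (11u + 10k − 1).

−(u − 11k − 7)(11u + 10k − 1)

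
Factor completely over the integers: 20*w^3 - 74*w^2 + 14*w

Pull out the common factor 2*w, then factor the remaining trinomial.

2*w*(2*w - 7)*(5*w - 1)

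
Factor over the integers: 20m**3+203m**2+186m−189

Testing divisors of the constant over divisors of the leading coefficient, m = 3/5 is a root, so (5m−3) divides it; the quotient is 4m**2+43m+63.
The remaining quadratic factors as (4m+7)(m+9).

(4m+7)(5m−3)(m+9)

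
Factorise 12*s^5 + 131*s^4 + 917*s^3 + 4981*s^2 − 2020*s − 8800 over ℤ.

(3*s − 4)*(4*s + 5)*(s + 8)*(s^2 + 3*s + 55)

Among the possible rational roots, s = −8 is a root, so (s + 8) divides it; the quotient is 12*s^4 + 35*s^3 + 637*s^2 − 115*s − 1100.
Next, s = 4/3 is a root, giving the factor (3*s − 4) and quotient 4*s^3 + 17*s^2 + 235*s + 275.
Next, s = −5/4 is a root, so (4*s + 5) divides it; the quotient is s^2 + 3*s + 55.
The quadratic s^2 + 3*s + 55 has discriminant −211 < 0 and is irreducible over ℤ.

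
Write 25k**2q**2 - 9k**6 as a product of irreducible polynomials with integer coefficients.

Factor out k**2 first: what remains is -9k**4 + 25q**2.
Recognize a difference of squares with the parts 5q and 3k**2.

-k**2(3k**2 + 5q)(3k**2 - 5q)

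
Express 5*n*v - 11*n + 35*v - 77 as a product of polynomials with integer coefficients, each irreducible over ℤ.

(5*v - 11)*(n + 7)

Group as (5*n*v - 11*n) + (35*v - 77) = n*(5*v - 11) + 7*(5*v - 11).
Both groups share the factor (5*v - 11).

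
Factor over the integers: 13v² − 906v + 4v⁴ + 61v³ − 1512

(4v + 9)(v + 14)(v + 3)(v − 4)

Testing divisors of the constant over divisors of the leading coefficient, v = −3 is a root, so (v + 3) divides it; the quotient is 4v³ + 49v² − 134v − 504.
Continuing, v = −9/4 is a root, giving the factor (4v + 9) and quotient v² + 10v − 56.
The remaining quadratic factors as (v + 14)(v − 4).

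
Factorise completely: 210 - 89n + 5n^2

Need a pair with product 5·210 = 1050 and sum -89: that's -14 and -75.
Split the middle term: 5n^2 - 14n - 75n + 210 = n(5n - 14) - 15(5n - 14).

(5n - 14)(n - 15)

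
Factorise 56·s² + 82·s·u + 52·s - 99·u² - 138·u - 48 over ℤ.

Group: 14·s·(4·s + 9·u + 6) + (-11·u - 8)·(4·s + 9·u + 6); both groups contain (4·s + 9·u + 6).

(14·s - 11·u - 8)·(4·s + 9·u + 6)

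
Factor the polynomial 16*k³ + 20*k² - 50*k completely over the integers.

Pull out the common factor 2*k, then factor the remaining trinomial.

2*k*(2*k + 5)*(4*k - 5)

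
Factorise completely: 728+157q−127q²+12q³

(3q−13)(4q+7)(q−8)

Trying the rational-root candidates, q = 13/3 is a root, so (3q−13) is a factor; dividing leaves 4q²−25q−56.
The remaining quadratic factors as (q−8)(4q+7).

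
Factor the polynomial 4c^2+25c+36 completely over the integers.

Need a pair with product 4·36 = 144 and sum 25: that's 16 and 9.
Split the middle term: 4c^2+16c + 9c+36 = 4c(c+4) + 9(c+4).

(4c+9)(c+4)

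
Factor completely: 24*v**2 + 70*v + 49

(4*v + 7)*(6*v + 7)

Need a pair with product 24·49 = 1176 and sum 70: that's 42 and 28.
Split the middle term: 24*v**2 + 42*v + 28*v + 49 = 6*v*(4*v + 7) + 7*(4*v + 7).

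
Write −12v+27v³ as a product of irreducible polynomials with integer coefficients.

Pull out the common factor 3v; 9v²−4 is a difference of squares.

3v(3v+2)(3v−2)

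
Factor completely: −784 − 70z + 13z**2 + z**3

Trying the rational-root candidates, z = 8 is a root, so (z − 8) is a factor; dividing leaves z**2 + 21z + 98.
The remaining quadratic factors as (z + 14)(z + 7).

(z + 14)(z + 7)(z − 8)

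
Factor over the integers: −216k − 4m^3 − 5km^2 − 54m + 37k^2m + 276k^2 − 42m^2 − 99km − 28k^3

Group: k(−28k^2 + 9km + 24k + 4m^2 + 6m) + (−m − 9)(−28k^2 + 9km + 24k + 4m^2 + 6m); both groups contain (−28k^2 + 9km + 24k + 4m^2 + 6m), so (k − m − 9) is a factor with cofactor −28k^2 + 9km + 24k + 4m^2 + 6m.
The cofactor groups again: −28k^2 + 9km + 24k + 4m^2 + 6m = −7k(4k + m) + (4m + 6)(4k + m); both groups contain (4k + m), giving −(7k − 4m − 6)(4k + m).

−(4k + m)(7k − 4m − 6)(k − m − 9)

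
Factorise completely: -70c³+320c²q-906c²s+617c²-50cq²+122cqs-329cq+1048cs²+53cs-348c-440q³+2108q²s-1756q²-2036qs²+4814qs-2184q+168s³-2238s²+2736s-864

Group: c(-70c²+40cq+74cs+57c+110q²-142qs+219q+12s²-153s+108) + (-4q+14s-8)(-70c²+40cq+74cs+57c+110q²-142qs+219q+12s²-153s+108); both groups contain (-70c²+40cq+74cs+57c+110q²-142qs+219q+12s²-153s+108), so (c-4q+14s-8) is a factor with cofactor -70c²+40cq+74cs+57c+110q²-142qs+219q+12s²-153s+108.
The cofactor groups again: -70c²+40cq+74cs+57c+110q²-142qs+219q+12s²-153s+108 = -7c(10c+10q-12s+9) + (11q-s+12)(10c+10q-12s+9); both groups contain (10c+10q-12s+9), giving -(7c-11q+s-12)(10c+10q-12s+9).

-(10c+10q-12s+9)(7c-11q+s-12)(c-4q+14s-8)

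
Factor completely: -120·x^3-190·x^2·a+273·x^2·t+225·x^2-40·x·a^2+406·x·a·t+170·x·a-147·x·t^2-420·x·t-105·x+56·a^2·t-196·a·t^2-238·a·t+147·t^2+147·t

Group: 8·x·(-15·x^2-20·x·a+21·x·t+15·x+28·a·t-21·t) + (2·a-7·t-7)·(-15·x^2-20·x·a+21·x·t+15·x+28·a·t-21·t); both groups contain (-15·x^2-20·x·a+21·x·t+15·x+28·a·t-21·t), so (8·x+2·a-7·t-7) is a factor with cofactor -15·x^2-20·x·a+21·x·t+15·x+28·a·t-21·t.
The cofactor groups again: -15·x^2-20·x·a+21·x·t+15·x+28·a·t-21·t = -3·x·(5·x-7·t) + (-4·a+3)·(5·x-7·t); both groups contain (5·x-7·t), giving -(3·x+4·a-3)·(5·x-7·t).

-(5·x-7·t)·(8·x+2·a-7·t-7)·(3·x+4·a-3)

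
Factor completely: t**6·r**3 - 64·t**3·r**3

Factor out t**3·r**3 first: what remains is t**3 - 64.
Recognize a difference of cubes with the parts t and 4.

r**3·t**3·(t - 4)·(t**2 + 4·t + 16)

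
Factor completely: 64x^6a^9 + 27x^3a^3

Every term has a factor of x^3a^3; factoring it out leaves 64x^3a^6 + 27.
Recognize a sum of cubes with the parts 3 and 4xa^2.

a^3x^3(4xa^2 + 3)(16x^2a^4 − 12xa^2 + 9)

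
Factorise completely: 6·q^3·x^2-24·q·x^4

6·q·x^2·(q+2·x)·(q-2·x)

Every term has a factor of 6·q·x^2. Then q^2-4·x^2 = (q)² − (2·x)².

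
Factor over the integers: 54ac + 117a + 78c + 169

Group as (54ac + 117a) + (78c + 169) = 9a(6c + 13) + 13(6c + 13).
Both groups share the factor (6c + 13).

(6c + 13)(9a + 13)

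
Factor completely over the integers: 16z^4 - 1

(2z + 1)(2z - 1)(4z^2 + 1)

Write as (4z^2)² − (1)², then factor 4z^2 - 1 once more.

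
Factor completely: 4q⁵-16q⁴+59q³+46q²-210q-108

(2q+1)(2q+3)(q-2)(q²-4q+18)

Testing divisors of the constant over divisors of the leading coefficient, q = -3/2 is a root, so (2q+3) divides it; the quotient is 2q⁴-11q³+46q²-46q-36.
Next, q = 2 is a root, so (q-2) divides it; the quotient is 2q³-7q²+32q+18.
Then q = -1/2 is a root, so (2q+1) divides it; the quotient is q²-4q+18.
The quadratic q²-4q+18 has discriminant -56 < 0 and is irreducible over ℤ.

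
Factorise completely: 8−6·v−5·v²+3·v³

By the rational root theorem, v = 2 is a root, so (v−2) divides it; the quotient is 3·v²+v−4.
The remaining quadratic factors as (3·v+4)(v−1).

(3·v+4)·(v−1)·(v−2)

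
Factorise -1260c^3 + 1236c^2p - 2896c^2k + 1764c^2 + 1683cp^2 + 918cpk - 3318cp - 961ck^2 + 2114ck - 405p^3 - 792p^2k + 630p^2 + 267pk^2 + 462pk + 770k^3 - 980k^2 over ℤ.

-(10c + 9p + 11k - 14)(14c - 3p - 5k)(9c - 15p + 14k)

Group: 14c(-90c^2 + 69cp - 239ck + 126c + 135p^2 + 39pk - 210p - 154k^2 + 196k) + (-3p - 5k)(-90c^2 + 69cp - 239ck + 126c + 135p^2 + 39pk - 210p - 154k^2 + 196k); both groups contain (-90c^2 + 69cp - 239ck + 126c + 135p^2 + 39pk - 210p - 154k^2 + 196k), so (14c - 3p - 5k) is a factor with cofactor -90c^2 + 69cp - 239ck + 126c + 135p^2 + 39pk - 210p - 154k^2 + 196k.
The cofactor groups again: -90c^2 + 69cp - 239ck + 126c + 135p^2 + 39pk - 210p - 154k^2 + 196k = -10c(9c - 15p + 14k) + (-9p - 11k + 14)(9c - 15p + 14k); both groups contain (9c - 15p + 14k), giving -(10c + 9p + 11k - 14)(9c - 15p + 14k).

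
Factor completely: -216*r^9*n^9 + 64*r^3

Pull out the common factor 8*r^3, leaving -27*r^6*n^9 + 8.
Recognize a difference of cubes with the parts 2 and 3*r^2*n^3.

-8*r^3*(3*r^2*n^3 - 2)*(9*r^4*n^6 + 6*r^2*n^3 + 4)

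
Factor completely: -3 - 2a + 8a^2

(2a + 1)(4a - 3)

Need a pair with product 8·(-3) = -24 and sum -2: that's -6 and 4.
Split the middle term: 8a^2 - 6a + 4a - 3 = 2a(4a - 3) + (4a - 3).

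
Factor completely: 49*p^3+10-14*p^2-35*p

(7*p-2)*(7*p^2-5)

Group as (49*p^3-35*p) + (-14*p^2+10) = 7*p*(7*p^2-5) - 2*(7*p^2-5).
Both groups share the factor (7*p^2-5).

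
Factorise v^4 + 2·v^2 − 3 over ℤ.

(v + 1)·(v − 1)·(v^2 + 3)

Substitute u = v^2 to get a quadratic in u, then factor.
v^2 − 1 is a difference of squares.
v^2 + 3 is irreducible over ℤ (always positive, so no real roots).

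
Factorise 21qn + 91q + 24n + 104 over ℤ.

Group as (21qn + 91q) + (24n + 104) = 7q(3n + 13) + 8(3n + 13).
Both groups share the factor (3n + 13).

(3n + 13)(7q + 8)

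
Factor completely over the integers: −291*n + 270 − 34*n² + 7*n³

Testing divisors of the constant over divisors of the leading coefficient, n = 9 is a root, giving the factor (n − 9) and quotient 7*n² + 29*n − 30.
The remaining quadratic factors as (n + 5)(7*n − 6).

(7*n − 6)*(n + 5)*(n − 9)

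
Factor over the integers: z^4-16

(z+2)(z-2)(z^2+4)

Substitute u = z^2 to get a quadratic in u, then factor.
z^2-4 is a difference of squares.
z^2+4 is irreducible over ℤ (sum of squares).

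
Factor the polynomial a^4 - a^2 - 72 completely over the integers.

Substitute u = a^2 to get a quadratic in u, then factor.
a^2 - 9 is a difference of squares.
a^2 + 8 is irreducible over ℤ (always positive, so no real roots).

(a + 3)(a - 3)(a^2 + 8)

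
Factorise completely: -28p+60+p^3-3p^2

(p+5)(p-2)(p-6)

By the rational root theorem, p = 6 is a root, giving the factor (p-6) and quotient p^2+3p-10.
The remaining quadratic factors as (p+5)(p-2).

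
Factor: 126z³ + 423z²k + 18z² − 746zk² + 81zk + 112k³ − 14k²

(7z − 8k + 1)(6z − k)(3z + 14k)

Group: 6z(21z² + 74zk + 3z − 112k² + 14k) − k(21z² + 74zk + 3z − 112k² + 14k); both groups contain (21z² + 74zk + 3z − 112k² + 14k), so (6z − k) is a factor with cofactor 21z² + 74zk + 3z − 112k² + 14k.
The cofactor groups again: 21z² + 74zk + 3z − 112k² + 14k = 3z(7z − 8k + 1) + 14k(7z − 8k + 1); both groups contain (7z − 8k + 1), giving (3z + 14k)(7z − 8k + 1).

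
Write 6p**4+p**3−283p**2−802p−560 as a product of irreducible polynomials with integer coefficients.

Trying the rational-root candidates, p = 8 is a root, so (p−8) divides it; the quotient is 6p**3+49p**2+109p+70.
Continuing, p = −7/6 is a root, so (6p+7) divides it; the quotient is p**2+7p+10.
The remaining quadratic factors as (p+2)(p+5).

(6p+7)(p+2)(p+5)(p−8)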